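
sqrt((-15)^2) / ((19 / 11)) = 165 / 19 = 8.68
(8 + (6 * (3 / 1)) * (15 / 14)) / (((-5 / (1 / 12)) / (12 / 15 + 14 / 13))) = -11651 / 13650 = -0.85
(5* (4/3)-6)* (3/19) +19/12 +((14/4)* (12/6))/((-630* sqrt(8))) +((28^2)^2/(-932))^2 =5383699377553/12377892-sqrt(2)/360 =434944.77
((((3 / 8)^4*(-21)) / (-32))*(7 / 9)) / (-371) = -189 / 6946816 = -0.00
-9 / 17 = -0.53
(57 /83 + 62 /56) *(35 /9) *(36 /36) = 20845 /2988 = 6.98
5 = 5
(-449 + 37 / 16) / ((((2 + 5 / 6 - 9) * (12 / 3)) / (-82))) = -879081 / 592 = -1484.93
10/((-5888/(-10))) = 25/1472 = 0.02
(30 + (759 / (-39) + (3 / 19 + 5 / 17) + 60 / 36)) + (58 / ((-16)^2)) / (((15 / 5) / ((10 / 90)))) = 12.67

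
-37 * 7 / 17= -259 / 17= -15.24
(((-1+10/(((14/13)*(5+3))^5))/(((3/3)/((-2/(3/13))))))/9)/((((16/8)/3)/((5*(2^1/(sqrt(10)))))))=12725341707*sqrt(10)/8811708416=4.57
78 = 78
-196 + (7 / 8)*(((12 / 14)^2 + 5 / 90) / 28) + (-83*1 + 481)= 5701945 / 28224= 202.02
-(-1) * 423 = 423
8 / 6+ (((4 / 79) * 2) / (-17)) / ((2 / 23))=5096 / 4029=1.26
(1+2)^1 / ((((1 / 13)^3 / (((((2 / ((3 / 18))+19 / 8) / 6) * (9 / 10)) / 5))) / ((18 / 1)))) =4093011 / 80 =51162.64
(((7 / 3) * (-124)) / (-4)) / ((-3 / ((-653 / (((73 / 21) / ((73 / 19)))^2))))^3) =63977906839339269 / 47045881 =1359904533.18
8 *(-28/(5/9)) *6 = -12096/5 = -2419.20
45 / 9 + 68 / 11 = 11.18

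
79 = 79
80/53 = 1.51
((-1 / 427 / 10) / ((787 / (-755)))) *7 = 151 / 96014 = 0.00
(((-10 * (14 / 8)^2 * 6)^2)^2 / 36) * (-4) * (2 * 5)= -162135028125 / 128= -1266679907.23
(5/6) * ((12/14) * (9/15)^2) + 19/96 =1529/3360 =0.46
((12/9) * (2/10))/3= 4/45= 0.09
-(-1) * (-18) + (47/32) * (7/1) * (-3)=-1563/32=-48.84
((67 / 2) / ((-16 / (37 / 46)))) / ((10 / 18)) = -22311 / 7360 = -3.03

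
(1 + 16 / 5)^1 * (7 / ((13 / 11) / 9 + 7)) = 4.12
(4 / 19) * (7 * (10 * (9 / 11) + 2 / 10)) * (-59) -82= -847262 / 1045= -810.78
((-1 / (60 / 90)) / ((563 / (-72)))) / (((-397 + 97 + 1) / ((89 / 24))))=-801 / 336674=-0.00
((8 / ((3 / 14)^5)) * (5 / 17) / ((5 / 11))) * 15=236642560 / 1377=171853.71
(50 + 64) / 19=6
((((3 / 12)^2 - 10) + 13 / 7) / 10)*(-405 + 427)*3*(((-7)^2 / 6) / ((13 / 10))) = -69685 / 208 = -335.02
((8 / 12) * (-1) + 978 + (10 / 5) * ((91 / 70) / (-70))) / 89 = 1026161 / 93450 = 10.98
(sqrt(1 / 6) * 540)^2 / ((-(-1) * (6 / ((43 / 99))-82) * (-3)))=174150 / 733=237.59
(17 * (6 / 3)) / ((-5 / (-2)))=68 / 5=13.60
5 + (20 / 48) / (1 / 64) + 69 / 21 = 734 / 21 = 34.95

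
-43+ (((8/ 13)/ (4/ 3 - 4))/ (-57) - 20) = -15560/ 247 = -63.00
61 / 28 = 2.18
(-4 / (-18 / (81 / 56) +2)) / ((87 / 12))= 0.05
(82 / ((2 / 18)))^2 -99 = 544545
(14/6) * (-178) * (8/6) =-4984/9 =-553.78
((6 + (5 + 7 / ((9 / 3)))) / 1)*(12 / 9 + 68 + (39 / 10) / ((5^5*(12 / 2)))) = 26000078 / 28125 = 924.45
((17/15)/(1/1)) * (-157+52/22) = -9639/55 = -175.25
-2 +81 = 79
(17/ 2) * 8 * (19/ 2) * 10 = 6460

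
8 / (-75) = -8 / 75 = -0.11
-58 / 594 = -29 / 297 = -0.10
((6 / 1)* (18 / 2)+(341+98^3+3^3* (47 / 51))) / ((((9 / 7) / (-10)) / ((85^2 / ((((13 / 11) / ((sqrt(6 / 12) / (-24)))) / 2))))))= 1309605576125* sqrt(2) / 702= 2638264910.42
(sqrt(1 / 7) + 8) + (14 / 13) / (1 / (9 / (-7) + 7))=14.53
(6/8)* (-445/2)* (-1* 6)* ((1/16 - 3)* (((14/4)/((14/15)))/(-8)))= 2823525/2048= 1378.67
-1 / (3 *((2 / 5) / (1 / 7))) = -5 / 42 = -0.12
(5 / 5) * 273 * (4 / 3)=364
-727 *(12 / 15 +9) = -7124.60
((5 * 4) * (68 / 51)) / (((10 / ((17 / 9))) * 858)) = 68 / 11583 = 0.01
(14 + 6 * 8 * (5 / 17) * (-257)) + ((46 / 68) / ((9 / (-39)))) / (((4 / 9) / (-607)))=52943 / 136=389.29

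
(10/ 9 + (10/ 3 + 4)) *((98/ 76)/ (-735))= -2/ 135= -0.01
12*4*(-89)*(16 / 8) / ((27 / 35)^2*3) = -4785.73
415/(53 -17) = 415/36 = 11.53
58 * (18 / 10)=522 / 5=104.40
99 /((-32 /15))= -1485 /32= -46.41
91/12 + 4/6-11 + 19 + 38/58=16.91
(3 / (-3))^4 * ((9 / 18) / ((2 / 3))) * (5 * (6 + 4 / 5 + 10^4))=75051 / 2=37525.50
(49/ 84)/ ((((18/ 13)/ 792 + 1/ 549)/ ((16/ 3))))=976976/ 1121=871.52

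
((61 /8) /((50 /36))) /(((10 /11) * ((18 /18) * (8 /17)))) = 102663 /8000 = 12.83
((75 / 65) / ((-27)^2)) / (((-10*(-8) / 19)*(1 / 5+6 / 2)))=95 / 808704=0.00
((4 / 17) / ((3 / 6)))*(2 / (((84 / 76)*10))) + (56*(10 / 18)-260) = -1225244 / 5355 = -228.80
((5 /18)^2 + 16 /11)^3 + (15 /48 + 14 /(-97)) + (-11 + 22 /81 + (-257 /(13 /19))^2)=104697623436816882047 /742115538470592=141079.95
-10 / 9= -1.11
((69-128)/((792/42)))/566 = -413/74712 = -0.01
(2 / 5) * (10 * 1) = 4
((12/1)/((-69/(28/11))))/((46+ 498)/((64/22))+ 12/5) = -560/239591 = -0.00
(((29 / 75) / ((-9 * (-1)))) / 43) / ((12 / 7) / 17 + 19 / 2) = 0.00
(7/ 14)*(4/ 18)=1/ 9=0.11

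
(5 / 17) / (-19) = -5 / 323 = -0.02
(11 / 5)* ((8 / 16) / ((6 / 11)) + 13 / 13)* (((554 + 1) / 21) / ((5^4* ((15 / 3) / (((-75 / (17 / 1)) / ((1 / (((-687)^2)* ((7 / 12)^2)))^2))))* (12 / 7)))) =-61809657154979041 / 26112000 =-2367097777.07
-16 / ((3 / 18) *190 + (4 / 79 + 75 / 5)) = -0.34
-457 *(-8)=3656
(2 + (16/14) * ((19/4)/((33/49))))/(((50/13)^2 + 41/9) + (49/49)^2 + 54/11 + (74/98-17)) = 1.12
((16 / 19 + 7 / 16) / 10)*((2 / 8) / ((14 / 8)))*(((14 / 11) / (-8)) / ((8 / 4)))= -389 / 267520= -0.00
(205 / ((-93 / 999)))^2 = 4660110225 / 961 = 4849230.20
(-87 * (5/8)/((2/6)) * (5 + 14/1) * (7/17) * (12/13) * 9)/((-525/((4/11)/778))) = 0.01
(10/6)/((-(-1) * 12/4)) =0.56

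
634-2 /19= 12044 /19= 633.89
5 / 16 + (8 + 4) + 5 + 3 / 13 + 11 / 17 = 64321 / 3536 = 18.19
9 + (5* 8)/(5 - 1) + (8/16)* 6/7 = 136/7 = 19.43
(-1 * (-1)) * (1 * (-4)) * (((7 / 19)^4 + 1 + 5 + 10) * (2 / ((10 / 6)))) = -50100888 / 651605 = -76.89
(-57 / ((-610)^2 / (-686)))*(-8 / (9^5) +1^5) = 0.11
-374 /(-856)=0.44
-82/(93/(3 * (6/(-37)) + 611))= -1852298/3441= -538.30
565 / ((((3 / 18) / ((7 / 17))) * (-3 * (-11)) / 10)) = 79100 / 187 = 422.99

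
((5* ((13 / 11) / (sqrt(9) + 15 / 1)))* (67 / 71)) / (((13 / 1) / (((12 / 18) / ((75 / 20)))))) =268 / 63261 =0.00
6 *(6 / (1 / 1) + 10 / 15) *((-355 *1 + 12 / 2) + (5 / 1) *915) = 169040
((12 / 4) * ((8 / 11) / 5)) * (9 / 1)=216 / 55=3.93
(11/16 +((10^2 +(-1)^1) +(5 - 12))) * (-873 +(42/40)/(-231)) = -284826463/3520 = -80916.61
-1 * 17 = -17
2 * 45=90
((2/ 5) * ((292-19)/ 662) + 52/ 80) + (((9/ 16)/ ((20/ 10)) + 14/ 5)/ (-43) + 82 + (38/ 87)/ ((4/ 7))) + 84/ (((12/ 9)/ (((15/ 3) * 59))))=3698667464879/ 198123360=18668.51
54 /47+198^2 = 1842642 /47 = 39205.15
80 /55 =16 /11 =1.45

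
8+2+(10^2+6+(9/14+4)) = 1689/14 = 120.64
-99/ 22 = -9/ 2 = -4.50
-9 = -9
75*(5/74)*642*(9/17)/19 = 1083375/11951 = 90.65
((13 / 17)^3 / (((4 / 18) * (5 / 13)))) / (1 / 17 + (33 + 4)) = 28561 / 202300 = 0.14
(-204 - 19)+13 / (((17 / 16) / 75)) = 694.65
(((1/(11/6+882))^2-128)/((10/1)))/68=-899897879/4780707530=-0.19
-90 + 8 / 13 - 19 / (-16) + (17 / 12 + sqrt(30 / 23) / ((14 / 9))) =-54151 / 624 + 9*sqrt(690) / 322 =-86.05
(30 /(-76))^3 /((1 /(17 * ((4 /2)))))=-57375 /27436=-2.09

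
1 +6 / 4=5 / 2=2.50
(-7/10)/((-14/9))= 9/20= 0.45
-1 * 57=-57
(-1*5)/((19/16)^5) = -5242880/2476099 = -2.12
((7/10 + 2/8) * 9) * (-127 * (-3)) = 65151/20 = 3257.55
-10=-10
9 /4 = 2.25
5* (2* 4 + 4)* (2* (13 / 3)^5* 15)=74258600 / 27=2750318.52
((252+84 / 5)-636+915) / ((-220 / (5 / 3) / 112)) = -2324 / 5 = -464.80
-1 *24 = -24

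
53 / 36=1.47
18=18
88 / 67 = 1.31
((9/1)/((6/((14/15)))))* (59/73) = 413/365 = 1.13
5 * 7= 35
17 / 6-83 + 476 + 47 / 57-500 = -103.34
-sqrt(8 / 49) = -2 * sqrt(2) / 7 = -0.40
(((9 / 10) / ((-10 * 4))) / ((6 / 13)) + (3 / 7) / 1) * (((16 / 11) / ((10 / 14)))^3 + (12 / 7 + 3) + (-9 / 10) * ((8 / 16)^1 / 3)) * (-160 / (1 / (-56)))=257795416086 / 5823125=44270.97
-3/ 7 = -0.43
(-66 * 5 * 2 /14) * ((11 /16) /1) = -1815 /56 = -32.41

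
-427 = -427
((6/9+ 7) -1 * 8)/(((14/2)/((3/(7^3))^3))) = -9/282475249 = -0.00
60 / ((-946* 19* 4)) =-15 / 17974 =-0.00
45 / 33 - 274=-2999 / 11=-272.64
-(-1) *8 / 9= 8 / 9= 0.89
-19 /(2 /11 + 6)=-209 /68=-3.07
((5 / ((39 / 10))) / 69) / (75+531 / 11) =275 / 1824498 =0.00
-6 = -6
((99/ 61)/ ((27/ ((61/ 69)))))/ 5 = 0.01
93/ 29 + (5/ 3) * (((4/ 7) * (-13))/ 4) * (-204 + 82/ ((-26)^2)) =10042873/ 15834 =634.26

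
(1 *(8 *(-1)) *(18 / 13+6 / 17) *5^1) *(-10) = 153600 / 221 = 695.02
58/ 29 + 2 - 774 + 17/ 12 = -9223/ 12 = -768.58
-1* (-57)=57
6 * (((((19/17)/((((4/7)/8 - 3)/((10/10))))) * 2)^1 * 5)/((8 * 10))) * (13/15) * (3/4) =-5187/27880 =-0.19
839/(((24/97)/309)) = 8382449/8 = 1047806.12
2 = 2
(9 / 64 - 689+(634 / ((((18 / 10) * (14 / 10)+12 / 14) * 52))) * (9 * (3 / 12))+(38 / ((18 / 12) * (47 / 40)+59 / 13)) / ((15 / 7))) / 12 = -2184392445701 / 38666264832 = -56.49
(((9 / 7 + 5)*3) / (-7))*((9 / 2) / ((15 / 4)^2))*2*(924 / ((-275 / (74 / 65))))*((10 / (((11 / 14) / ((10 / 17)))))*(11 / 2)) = 7501824 / 27625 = 271.56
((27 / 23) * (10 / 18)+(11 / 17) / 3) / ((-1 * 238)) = -509 / 139587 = -0.00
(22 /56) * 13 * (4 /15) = 143 /105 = 1.36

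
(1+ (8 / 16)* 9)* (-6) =-33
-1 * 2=-2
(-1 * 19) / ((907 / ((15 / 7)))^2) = -4275 / 40309801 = -0.00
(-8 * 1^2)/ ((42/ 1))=-4/ 21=-0.19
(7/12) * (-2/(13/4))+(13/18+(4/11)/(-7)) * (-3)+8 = 33815/6006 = 5.63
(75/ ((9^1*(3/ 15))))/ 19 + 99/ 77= 1388/ 399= 3.48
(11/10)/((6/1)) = 11/60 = 0.18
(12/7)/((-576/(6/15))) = -1/840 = -0.00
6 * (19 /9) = 38 /3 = 12.67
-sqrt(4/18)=-sqrt(2)/3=-0.47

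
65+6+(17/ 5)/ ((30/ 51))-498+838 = 20839/ 50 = 416.78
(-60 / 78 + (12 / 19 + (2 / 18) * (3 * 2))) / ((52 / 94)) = 9212 / 9633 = 0.96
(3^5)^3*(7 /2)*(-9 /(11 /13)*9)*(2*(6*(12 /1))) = -7615137131784 /11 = -692285193798.55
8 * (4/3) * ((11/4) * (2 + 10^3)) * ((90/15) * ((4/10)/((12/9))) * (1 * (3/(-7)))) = -793584/35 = -22673.83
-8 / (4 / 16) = -32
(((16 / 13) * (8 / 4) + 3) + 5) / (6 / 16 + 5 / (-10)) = -1088 / 13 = -83.69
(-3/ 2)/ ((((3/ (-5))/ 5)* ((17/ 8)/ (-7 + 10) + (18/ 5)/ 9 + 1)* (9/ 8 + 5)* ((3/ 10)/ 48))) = 1920000/ 12397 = 154.88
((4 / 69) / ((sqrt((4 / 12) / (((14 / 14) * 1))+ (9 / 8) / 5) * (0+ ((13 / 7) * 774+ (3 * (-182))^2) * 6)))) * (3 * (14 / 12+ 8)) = 385 * sqrt(2010) / 14540772753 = 0.00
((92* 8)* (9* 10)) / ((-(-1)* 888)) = 2760 / 37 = 74.59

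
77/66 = 7/6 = 1.17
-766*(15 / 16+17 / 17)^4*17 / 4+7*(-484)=-6457117167 / 131072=-49263.89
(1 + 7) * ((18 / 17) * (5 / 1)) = 720 / 17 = 42.35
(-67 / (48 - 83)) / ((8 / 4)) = 67 / 70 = 0.96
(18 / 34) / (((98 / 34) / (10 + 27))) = 333 / 49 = 6.80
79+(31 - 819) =-709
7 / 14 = 1 / 2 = 0.50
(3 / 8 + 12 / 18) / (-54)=-25 / 1296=-0.02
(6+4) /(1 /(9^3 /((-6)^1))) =-1215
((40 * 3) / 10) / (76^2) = 3 / 1444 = 0.00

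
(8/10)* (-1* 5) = -4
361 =361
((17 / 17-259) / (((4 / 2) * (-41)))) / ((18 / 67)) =2881 / 246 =11.71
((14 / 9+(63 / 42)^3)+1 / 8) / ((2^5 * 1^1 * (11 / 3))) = 91 / 2112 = 0.04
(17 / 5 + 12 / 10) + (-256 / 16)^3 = -20457 / 5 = -4091.40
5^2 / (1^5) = 25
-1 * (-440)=440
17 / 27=0.63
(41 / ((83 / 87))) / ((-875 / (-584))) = 2083128 / 72625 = 28.68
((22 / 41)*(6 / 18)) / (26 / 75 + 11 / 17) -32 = -1652954 / 51947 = -31.82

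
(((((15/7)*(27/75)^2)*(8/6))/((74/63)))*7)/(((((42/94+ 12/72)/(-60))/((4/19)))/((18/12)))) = -207222624/3040475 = -68.15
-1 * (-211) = 211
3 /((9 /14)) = 14 /3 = 4.67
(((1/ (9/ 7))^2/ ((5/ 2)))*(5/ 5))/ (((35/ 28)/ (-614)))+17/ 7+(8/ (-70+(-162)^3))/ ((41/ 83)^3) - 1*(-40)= -158730023575695589/ 2076810334059825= -76.43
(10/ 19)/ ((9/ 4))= 40/ 171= 0.23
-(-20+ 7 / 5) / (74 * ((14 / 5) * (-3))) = -31 / 1036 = -0.03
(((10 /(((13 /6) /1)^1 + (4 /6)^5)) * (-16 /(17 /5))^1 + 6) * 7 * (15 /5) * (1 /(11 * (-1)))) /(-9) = -641354 /208879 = -3.07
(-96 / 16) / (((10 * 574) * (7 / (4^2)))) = -24 / 10045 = -0.00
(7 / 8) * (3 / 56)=3 / 64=0.05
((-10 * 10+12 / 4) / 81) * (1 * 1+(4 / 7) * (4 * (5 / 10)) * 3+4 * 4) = -13871 / 567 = -24.46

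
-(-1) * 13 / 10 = 13 / 10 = 1.30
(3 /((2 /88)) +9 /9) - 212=-79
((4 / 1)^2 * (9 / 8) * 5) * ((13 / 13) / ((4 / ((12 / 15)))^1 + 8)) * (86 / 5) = 119.08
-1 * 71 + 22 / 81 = -5729 / 81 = -70.73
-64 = -64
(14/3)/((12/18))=7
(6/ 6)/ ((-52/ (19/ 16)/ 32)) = -0.73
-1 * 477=-477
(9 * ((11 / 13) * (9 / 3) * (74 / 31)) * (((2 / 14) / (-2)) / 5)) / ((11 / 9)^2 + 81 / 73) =-64977957 / 217132370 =-0.30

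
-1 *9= -9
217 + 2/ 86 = 9332/ 43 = 217.02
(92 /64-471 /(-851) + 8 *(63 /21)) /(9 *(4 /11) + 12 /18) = 11678469 /1770080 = 6.60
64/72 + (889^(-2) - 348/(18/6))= -818772547/7112889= -115.11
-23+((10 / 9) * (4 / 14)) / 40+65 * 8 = 62623 / 126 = 497.01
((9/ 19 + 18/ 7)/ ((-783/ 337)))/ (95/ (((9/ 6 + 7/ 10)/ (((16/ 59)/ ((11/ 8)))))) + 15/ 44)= -28870116/ 195114059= -0.15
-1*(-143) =143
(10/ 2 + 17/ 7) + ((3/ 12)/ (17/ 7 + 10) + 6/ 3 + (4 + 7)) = 49813/ 2436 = 20.45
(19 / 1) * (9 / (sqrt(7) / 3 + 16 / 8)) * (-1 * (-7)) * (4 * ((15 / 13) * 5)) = 6463800 / 377-1077300 * sqrt(7) / 377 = 9584.97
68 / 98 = 34 / 49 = 0.69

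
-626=-626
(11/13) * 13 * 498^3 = 1358565912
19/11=1.73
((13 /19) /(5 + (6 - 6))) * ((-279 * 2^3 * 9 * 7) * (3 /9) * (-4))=2437344 /95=25656.25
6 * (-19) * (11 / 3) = -418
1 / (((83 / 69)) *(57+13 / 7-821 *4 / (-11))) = 5313 / 2284160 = 0.00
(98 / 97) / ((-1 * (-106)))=49 / 5141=0.01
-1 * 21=-21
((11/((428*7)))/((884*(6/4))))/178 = 11/707139888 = 0.00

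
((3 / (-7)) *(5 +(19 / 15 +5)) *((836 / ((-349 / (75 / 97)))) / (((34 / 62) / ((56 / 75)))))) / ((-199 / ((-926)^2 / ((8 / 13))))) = -48822498591152 / 572623495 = -85261.08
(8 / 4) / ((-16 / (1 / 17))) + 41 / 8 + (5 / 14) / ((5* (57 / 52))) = 35155 / 6783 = 5.18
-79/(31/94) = -7426/31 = -239.55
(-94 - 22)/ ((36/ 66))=-638/ 3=-212.67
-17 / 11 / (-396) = 17 / 4356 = 0.00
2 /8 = 1 /4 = 0.25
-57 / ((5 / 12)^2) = -8208 / 25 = -328.32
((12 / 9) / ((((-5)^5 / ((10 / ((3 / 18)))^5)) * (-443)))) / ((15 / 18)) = 1990656 / 2215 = 898.72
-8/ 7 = -1.14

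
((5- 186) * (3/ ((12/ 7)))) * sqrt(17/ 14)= -181 * sqrt(238)/ 8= -349.04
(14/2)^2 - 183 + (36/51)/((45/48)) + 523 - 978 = -50001/85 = -588.25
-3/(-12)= 1/4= 0.25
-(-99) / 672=33 / 224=0.15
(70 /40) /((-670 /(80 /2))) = -7 /67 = -0.10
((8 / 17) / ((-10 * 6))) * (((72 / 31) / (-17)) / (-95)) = -48 / 4255525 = -0.00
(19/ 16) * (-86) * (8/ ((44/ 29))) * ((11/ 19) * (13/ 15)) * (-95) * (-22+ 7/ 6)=-38501125/ 72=-534737.85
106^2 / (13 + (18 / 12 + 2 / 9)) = 763.20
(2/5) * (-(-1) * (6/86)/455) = 6/97825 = 0.00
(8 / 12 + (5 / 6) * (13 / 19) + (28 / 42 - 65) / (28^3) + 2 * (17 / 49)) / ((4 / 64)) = 2412173 / 78204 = 30.84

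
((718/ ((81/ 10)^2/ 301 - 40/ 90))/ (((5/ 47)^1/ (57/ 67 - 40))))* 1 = 4795783768440/ 4110517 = 1166710.60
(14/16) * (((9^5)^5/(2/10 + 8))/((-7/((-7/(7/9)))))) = 98492101969918800288601.23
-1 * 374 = -374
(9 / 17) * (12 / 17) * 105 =39.24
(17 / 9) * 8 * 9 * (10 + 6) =2176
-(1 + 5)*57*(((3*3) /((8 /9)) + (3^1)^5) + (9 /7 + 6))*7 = -2493693 /4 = -623423.25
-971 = -971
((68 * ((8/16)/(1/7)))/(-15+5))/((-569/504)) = 59976/2845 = 21.08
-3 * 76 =-228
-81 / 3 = -27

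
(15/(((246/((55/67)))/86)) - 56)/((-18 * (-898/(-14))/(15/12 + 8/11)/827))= 23840277167/325618392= 73.22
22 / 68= 11 / 34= 0.32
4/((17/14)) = 56/17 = 3.29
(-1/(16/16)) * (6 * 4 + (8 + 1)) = -33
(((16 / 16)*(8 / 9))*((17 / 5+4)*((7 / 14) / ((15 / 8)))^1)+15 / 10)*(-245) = -215257 / 270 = -797.25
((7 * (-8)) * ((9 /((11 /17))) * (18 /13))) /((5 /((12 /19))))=-1850688 /13585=-136.23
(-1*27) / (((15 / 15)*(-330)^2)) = -3 / 12100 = -0.00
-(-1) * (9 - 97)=-88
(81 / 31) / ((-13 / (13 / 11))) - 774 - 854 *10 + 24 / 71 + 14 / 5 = -1127155151 / 121055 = -9311.10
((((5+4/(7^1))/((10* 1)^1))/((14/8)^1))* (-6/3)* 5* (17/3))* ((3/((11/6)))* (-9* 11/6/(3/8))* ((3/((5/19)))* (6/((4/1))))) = 5441904/245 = 22211.85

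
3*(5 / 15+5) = 16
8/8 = 1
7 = 7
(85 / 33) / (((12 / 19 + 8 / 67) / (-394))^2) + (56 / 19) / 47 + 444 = 4776739662406361 / 6733194996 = 709431.36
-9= -9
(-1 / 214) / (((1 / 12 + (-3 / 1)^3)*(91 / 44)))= 264 / 3145051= 0.00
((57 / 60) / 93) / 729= 19 / 1355940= 0.00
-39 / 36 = -13 / 12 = -1.08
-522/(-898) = 261/449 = 0.58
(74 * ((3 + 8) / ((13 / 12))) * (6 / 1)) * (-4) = -234432 / 13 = -18033.23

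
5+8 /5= 33 /5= 6.60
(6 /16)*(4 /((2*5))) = 0.15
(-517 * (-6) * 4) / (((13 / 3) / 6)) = 223344 / 13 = 17180.31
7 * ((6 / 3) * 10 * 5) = 700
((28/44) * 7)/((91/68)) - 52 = -6960/143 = -48.67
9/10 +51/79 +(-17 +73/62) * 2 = -737139/24490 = -30.10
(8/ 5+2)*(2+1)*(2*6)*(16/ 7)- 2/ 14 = 10363/ 35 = 296.09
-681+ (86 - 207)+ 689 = -113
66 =66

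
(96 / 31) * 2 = 6.19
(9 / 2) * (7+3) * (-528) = -23760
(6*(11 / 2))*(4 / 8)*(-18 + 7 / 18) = -3487 / 12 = -290.58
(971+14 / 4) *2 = 1949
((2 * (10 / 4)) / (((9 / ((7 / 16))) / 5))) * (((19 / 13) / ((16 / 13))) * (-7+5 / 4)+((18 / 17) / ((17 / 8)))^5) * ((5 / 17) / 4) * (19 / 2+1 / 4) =-9976177838739350875 / 1684532247312777216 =-5.92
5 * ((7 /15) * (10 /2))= 35 /3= 11.67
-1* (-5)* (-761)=-3805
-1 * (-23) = 23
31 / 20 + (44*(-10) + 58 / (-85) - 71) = -34689 / 68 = -510.13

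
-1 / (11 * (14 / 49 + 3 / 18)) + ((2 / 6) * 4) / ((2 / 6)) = 794 / 209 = 3.80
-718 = -718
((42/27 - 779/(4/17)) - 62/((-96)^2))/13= -1694311/6656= -254.55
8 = 8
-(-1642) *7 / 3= 11494 / 3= 3831.33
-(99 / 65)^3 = -970299 / 274625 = -3.53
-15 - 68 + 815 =732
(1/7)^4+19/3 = 45622/7203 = 6.33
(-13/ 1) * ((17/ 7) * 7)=-221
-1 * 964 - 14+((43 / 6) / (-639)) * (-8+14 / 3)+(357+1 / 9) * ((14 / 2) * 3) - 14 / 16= 299994967 / 46008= 6520.50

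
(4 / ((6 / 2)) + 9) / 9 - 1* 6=-131 / 27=-4.85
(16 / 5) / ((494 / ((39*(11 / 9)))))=88 / 285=0.31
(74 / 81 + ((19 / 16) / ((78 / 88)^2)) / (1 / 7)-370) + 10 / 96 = -78498577 / 219024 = -358.40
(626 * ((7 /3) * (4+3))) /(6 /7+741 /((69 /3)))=4938514 /15975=309.14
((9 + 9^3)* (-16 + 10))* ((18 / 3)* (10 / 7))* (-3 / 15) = 53136 / 7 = 7590.86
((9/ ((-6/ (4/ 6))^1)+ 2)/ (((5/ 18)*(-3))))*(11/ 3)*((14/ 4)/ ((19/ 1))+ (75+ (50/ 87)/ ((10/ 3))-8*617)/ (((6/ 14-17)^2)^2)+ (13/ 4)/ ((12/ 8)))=-1881886999157/ 187061678880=-10.06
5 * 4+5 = 25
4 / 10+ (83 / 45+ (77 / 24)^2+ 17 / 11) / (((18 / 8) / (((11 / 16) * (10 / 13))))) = 2437003 / 673920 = 3.62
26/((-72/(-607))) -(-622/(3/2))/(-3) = 2915/36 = 80.97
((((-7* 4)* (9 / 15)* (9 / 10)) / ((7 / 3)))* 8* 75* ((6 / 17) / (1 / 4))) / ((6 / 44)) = -684288 / 17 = -40252.24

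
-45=-45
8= 8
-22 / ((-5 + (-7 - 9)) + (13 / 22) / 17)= 1.05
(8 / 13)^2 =64 / 169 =0.38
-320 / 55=-64 / 11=-5.82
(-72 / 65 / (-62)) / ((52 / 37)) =333 / 26195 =0.01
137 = 137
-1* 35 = -35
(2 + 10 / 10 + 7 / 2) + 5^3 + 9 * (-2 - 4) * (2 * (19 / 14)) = -211 / 14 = -15.07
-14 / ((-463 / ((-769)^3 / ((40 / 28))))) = -22283073841 / 2315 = -9625517.86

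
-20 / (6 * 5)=-2 / 3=-0.67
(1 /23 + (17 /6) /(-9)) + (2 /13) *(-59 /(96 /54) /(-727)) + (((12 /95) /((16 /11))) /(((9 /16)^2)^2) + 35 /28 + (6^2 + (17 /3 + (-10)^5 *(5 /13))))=-13880430557685049 /361300010760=-38418.02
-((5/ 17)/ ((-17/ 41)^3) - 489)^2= -1696317403267876/ 6975757441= -243173.22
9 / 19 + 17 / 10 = 413 / 190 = 2.17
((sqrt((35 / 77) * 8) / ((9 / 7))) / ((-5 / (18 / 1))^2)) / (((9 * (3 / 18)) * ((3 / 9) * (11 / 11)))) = 1008 * sqrt(110) / 275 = 38.44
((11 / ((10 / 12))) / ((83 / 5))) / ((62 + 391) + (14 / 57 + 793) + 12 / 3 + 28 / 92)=86526 / 136076093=0.00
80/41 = 1.95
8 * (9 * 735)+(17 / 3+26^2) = 160805 / 3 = 53601.67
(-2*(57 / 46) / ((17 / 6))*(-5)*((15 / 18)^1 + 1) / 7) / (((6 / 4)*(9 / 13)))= 27170 / 24633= 1.10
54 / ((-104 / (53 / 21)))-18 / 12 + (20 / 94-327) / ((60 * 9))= -1972151 / 577395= -3.42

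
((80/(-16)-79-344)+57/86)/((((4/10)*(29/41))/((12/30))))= -1506791/2494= -604.17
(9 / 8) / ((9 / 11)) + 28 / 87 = 1181 / 696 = 1.70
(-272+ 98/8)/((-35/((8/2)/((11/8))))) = 8312/385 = 21.59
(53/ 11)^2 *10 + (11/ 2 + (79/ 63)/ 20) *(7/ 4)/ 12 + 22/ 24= 244504009/ 1045440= 233.88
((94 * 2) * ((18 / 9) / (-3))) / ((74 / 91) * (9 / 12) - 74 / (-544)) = -9306752 / 55389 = -168.03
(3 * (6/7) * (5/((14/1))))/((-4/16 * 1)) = -180/49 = -3.67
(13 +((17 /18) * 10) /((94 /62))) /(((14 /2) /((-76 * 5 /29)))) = -441560 /12267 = -36.00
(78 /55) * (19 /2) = 741 /55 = 13.47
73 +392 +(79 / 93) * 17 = 44588 / 93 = 479.44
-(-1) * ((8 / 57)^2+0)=64 / 3249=0.02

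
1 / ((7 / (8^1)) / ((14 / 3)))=16 / 3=5.33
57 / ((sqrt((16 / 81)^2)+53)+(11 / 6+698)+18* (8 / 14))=64638 / 865601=0.07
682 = 682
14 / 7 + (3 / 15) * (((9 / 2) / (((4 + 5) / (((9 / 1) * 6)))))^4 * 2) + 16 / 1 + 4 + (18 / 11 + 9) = 11693497 / 55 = 212609.04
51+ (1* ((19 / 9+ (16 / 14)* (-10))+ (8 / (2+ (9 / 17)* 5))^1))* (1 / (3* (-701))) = 533835986 / 10466631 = 51.00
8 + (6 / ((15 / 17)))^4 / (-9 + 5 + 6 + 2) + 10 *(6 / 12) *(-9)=310959 / 625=497.53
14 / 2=7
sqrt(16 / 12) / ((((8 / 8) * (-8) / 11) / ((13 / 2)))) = -143 * sqrt(3) / 24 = -10.32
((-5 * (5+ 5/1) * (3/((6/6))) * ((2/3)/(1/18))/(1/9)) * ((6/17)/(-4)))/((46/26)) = 315900/391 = 807.93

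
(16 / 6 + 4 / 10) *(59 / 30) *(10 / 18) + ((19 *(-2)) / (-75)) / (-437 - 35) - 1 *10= -3178253 / 477900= -6.65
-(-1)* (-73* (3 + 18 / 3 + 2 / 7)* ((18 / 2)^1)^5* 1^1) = -280187505 / 7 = -40026786.43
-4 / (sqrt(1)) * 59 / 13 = -236 / 13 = -18.15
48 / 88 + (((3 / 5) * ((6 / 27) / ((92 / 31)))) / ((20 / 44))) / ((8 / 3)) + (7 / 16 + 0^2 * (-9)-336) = -334.98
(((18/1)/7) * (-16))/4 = -72/7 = -10.29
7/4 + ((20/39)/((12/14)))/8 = 427/234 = 1.82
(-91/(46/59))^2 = 28826161/2116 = 13622.95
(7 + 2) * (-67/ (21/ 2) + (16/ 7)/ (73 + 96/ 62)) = -924558/ 16177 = -57.15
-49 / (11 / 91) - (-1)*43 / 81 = -360706 / 891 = -404.83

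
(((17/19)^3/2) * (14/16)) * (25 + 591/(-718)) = 596993369/78796192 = 7.58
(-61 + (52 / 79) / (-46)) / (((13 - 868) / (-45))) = -110863 / 34523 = -3.21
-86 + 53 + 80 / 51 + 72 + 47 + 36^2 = 70562 / 51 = 1383.57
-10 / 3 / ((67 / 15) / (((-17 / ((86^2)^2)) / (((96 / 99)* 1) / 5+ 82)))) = 70125 / 24852057630832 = 0.00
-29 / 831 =-0.03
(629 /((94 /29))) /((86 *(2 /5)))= 91205 /16168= 5.64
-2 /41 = -0.05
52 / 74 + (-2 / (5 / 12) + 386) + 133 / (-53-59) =1126917 / 2960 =380.72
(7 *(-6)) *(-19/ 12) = 133/ 2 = 66.50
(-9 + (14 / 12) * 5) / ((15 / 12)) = -38 / 15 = -2.53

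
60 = 60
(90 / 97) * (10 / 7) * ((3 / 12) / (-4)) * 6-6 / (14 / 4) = -2.21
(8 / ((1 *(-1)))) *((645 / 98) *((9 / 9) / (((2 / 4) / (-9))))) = 46440 / 49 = 947.76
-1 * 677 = -677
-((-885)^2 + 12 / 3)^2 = -613447666441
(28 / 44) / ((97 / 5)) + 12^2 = 153683 / 1067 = 144.03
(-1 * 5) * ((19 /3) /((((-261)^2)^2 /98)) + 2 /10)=-13921421233 /13921411923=-1.00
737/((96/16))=737/6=122.83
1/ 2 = 0.50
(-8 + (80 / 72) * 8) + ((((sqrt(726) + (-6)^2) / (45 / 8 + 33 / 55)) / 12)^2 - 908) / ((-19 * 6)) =93835814 / 10602171 - 4400 * sqrt(6) / 3534057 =8.85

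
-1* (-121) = 121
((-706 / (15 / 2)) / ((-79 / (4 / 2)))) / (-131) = -2824 / 155235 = -0.02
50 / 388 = 25 / 194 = 0.13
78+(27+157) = 262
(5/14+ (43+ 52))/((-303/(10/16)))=-2225/11312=-0.20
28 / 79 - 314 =-24778 / 79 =-313.65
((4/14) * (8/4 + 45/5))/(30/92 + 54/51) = 17204/7581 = 2.27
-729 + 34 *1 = -695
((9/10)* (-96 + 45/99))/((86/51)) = -482409/9460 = -50.99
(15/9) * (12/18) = 10/9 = 1.11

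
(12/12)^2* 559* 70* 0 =0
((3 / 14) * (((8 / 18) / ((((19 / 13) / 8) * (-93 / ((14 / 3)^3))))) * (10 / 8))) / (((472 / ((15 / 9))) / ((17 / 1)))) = -1082900 / 25333479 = -0.04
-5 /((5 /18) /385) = -6930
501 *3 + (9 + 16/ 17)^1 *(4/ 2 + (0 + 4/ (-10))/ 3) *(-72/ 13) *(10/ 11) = 1409.57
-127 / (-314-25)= 127 / 339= 0.37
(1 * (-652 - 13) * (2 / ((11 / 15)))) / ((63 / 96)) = -30400 / 11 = -2763.64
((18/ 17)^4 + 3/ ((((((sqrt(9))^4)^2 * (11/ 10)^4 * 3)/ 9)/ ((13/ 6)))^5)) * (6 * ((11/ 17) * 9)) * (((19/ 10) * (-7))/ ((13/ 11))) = -38064865415335075392274164227715657898135181936/ 77017863376430408246228059653803153467671705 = -494.23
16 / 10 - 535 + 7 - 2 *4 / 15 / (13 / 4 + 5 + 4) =-386936 / 735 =-526.44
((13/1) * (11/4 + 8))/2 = 559/8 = 69.88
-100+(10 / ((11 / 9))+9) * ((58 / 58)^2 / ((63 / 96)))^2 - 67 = -9787 / 77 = -127.10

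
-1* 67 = -67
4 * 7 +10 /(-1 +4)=94 /3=31.33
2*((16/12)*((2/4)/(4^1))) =1/3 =0.33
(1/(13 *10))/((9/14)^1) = 7/585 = 0.01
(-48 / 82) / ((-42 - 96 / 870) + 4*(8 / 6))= 5220 / 327959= 0.02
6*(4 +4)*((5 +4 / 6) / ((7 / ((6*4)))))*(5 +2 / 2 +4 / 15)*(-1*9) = -1840896 / 35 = -52597.03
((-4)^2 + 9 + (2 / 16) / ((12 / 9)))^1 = 803 / 32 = 25.09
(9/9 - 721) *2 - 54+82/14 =-10417/7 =-1488.14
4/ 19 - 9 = -8.79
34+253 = 287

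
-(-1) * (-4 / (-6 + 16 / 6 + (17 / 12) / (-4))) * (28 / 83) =1792 / 4897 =0.37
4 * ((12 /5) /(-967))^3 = -6912 /113028882875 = -0.00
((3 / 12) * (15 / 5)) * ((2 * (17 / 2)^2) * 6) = 2601 / 4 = 650.25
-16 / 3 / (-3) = 16 / 9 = 1.78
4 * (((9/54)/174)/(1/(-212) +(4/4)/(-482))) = -51092/90567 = -0.56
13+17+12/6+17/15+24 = 857/15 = 57.13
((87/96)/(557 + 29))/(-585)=-29/10969920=-0.00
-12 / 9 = -4 / 3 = -1.33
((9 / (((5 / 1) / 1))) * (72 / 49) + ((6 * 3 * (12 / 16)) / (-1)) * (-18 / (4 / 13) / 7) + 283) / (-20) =-390497 / 19600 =-19.92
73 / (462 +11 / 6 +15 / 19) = 8322 / 52967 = 0.16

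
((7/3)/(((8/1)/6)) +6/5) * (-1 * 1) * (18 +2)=-59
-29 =-29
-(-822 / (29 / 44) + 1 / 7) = 1247.03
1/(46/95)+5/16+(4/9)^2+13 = 464267/29808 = 15.58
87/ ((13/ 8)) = 696/ 13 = 53.54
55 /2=27.50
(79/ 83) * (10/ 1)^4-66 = 9452.07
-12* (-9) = 108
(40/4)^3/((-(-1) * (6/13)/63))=136500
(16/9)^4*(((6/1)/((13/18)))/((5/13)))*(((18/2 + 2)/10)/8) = 180224/6075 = 29.67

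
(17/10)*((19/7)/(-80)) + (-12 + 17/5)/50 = -6431/28000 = -0.23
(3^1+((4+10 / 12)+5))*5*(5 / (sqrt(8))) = 1925*sqrt(2) / 24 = 113.43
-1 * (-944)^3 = 841232384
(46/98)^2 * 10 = 5290/2401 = 2.20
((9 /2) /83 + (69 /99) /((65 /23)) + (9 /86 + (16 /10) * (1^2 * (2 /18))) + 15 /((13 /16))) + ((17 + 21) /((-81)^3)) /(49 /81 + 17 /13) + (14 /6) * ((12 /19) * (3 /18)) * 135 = 880125785844157 /16859787561045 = 52.20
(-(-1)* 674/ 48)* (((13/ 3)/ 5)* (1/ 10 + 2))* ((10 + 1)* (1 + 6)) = 2361359/ 1200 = 1967.80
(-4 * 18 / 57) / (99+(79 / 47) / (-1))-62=-62.01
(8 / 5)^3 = 512 / 125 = 4.10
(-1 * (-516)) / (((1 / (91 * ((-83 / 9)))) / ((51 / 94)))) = -11042486 / 47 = -234946.51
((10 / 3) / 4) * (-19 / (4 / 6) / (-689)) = 95 / 2756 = 0.03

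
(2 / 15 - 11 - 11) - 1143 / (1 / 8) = -137488 / 15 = -9165.87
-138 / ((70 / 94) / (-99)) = 642114 / 35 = 18346.11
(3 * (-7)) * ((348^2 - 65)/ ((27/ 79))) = -66934567/ 9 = -7437174.11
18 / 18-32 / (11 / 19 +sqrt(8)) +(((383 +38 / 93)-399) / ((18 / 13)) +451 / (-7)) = -1171662509 / 16211853-23104 * sqrt(2) / 2767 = -84.08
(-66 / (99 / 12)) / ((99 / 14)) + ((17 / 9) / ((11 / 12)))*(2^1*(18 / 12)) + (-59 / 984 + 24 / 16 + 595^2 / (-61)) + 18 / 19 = -218142169945 / 37635048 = -5796.25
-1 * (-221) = 221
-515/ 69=-7.46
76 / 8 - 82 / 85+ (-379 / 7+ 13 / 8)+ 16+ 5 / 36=-1192823 / 42840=-27.84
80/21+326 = 6926/21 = 329.81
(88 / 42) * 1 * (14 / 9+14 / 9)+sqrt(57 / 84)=sqrt(133) / 14+176 / 27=7.34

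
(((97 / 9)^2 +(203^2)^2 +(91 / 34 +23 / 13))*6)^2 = 3696433873983863873341821025 / 35605089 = 103817571527032663037.07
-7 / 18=-0.39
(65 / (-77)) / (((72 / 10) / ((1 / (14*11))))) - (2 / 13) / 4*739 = -157739341 / 5549544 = -28.42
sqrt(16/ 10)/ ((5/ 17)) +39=34* sqrt(10)/ 25 +39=43.30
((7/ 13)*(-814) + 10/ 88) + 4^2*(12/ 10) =-1198323/ 2860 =-418.99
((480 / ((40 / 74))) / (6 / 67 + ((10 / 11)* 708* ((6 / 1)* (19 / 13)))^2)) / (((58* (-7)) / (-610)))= 61845546620 / 1476712018573547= 0.00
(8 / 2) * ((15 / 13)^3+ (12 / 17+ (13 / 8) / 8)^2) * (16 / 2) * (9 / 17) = 55296610533 / 1381614208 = 40.02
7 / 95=0.07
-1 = -1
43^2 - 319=1530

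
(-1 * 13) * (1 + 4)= -65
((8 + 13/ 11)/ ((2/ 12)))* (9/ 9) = 606/ 11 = 55.09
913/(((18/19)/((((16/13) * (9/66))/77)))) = 6308/3003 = 2.10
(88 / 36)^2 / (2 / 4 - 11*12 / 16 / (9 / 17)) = -1936 / 4887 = -0.40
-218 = -218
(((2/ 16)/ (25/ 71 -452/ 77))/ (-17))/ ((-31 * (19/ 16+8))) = -1562/ 333858189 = -0.00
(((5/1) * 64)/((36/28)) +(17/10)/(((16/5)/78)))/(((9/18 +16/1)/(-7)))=-292649/2376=-123.17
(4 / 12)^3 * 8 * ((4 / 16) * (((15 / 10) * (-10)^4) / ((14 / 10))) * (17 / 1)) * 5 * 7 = 4250000 / 9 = 472222.22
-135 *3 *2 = -810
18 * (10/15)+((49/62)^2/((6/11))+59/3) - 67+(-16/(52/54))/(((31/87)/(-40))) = 182999733/99944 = 1831.02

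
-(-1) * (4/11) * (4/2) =8/11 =0.73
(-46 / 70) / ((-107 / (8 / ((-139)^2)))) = 184 / 72357145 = 0.00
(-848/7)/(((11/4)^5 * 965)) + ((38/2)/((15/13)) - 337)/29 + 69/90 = -649091209099/63098171290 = -10.29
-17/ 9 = -1.89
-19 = -19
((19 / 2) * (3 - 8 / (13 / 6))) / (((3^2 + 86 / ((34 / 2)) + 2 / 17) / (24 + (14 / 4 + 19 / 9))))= -13.74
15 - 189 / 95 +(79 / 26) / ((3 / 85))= 734333 / 7410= 99.10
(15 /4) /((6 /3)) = 15 /8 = 1.88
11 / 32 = 0.34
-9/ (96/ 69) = -207/ 32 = -6.47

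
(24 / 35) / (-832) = -3 / 3640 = -0.00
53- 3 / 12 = 211 / 4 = 52.75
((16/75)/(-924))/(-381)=4/6600825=0.00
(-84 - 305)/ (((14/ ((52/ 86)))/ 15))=-75855/ 301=-252.01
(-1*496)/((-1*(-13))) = -496/13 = -38.15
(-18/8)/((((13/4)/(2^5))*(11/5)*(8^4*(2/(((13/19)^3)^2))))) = -16708185/132481200896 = -0.00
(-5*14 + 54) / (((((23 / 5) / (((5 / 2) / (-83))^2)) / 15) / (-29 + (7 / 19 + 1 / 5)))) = 1.35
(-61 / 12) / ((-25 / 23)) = 1403 / 300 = 4.68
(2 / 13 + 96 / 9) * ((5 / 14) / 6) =1055 / 1638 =0.64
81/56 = 1.45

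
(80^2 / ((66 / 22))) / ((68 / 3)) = 1600 / 17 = 94.12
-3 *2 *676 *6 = -24336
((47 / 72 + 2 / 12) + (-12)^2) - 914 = -55381 / 72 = -769.18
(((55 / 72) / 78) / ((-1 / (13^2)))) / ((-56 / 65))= 1.92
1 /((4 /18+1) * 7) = 9 /77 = 0.12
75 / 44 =1.70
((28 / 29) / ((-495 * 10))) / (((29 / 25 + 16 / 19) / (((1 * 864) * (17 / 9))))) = -144704 / 910107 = -0.16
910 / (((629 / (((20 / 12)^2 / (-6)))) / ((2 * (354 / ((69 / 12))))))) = -10738000 / 130203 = -82.47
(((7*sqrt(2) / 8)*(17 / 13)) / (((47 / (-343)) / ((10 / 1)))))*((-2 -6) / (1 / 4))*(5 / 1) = 8163400*sqrt(2) / 611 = 18894.91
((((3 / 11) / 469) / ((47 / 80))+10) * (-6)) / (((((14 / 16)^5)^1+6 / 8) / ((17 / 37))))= -8105064529920 / 371267625883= -21.83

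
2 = 2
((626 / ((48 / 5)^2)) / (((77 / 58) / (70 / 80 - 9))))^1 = -14750125 / 354816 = -41.57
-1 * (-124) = 124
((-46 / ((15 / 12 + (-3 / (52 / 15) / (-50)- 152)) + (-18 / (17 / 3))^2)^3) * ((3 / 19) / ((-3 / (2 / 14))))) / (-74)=78060511944896000 / 46463161703490925066593549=0.00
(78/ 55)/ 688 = 0.00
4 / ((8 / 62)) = 31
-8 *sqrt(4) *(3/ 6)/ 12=-2/ 3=-0.67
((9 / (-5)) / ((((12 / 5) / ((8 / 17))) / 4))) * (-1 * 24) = 576 / 17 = 33.88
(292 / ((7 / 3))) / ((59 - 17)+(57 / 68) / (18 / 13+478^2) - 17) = 25276489440 / 5049527741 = 5.01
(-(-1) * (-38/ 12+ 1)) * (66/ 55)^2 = -78/ 25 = -3.12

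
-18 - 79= -97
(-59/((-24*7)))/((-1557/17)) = -1003/261576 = -0.00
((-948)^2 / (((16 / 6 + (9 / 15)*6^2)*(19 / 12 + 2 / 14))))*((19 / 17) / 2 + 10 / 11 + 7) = 12807880056 / 70499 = 181674.63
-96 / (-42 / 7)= 16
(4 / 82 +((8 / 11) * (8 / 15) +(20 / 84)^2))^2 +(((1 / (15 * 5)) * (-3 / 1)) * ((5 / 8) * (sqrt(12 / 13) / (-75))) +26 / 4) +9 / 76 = sqrt(39) / 19500 +515730480552019 / 75159496773900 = 6.86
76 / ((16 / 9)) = 171 / 4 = 42.75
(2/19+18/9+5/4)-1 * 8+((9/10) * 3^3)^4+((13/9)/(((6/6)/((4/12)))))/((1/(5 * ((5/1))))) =348685.83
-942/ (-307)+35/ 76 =82337/ 23332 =3.53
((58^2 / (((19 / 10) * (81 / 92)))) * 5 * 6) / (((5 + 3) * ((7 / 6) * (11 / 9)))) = 5288.59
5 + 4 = 9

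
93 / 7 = 13.29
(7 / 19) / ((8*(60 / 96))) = 7 / 95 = 0.07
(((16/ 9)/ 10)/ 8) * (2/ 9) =2/ 405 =0.00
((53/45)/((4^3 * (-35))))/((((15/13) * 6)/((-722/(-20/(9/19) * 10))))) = -13091/100800000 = -0.00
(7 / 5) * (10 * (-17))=-238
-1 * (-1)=1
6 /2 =3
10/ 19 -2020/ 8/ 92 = -7755/ 3496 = -2.22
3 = 3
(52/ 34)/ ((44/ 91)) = 1183/ 374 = 3.16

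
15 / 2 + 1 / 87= 1307 / 174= 7.51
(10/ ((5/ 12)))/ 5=24/ 5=4.80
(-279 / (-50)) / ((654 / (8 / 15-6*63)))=-87761 / 27250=-3.22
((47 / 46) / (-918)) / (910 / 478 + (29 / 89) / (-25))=-24993425 / 42457889232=-0.00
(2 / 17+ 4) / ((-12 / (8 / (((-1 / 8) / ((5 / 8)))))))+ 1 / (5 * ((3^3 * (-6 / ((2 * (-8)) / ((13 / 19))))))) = 1231084 / 89505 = 13.75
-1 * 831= -831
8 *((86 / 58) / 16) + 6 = 391 / 58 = 6.74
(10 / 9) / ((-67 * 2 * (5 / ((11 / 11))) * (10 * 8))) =-1 / 48240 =-0.00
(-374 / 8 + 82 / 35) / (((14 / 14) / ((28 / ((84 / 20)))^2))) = -124340 / 63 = -1973.65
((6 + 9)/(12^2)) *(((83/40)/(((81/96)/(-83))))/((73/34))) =-117113/11826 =-9.90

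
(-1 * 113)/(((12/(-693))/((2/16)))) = 26103/32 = 815.72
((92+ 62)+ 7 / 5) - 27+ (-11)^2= 1247 / 5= 249.40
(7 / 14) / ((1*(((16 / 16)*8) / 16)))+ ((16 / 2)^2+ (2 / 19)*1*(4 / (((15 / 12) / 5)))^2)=1747 / 19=91.95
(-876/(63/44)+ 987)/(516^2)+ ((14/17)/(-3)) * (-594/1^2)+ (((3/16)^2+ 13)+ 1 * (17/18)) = 269251786877/1520854272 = 177.04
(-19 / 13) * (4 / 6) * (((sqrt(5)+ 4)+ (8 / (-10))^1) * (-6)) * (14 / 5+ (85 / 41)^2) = 225.58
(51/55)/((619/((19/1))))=969/34045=0.03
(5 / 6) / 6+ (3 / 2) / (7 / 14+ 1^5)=41 / 36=1.14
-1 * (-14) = 14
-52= -52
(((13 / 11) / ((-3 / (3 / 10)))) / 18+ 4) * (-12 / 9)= -7907 / 1485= -5.32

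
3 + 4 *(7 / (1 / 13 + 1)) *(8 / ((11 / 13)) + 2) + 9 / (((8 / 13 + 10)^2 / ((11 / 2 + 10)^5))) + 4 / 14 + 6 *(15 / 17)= 71760.89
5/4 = 1.25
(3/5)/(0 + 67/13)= 39/335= 0.12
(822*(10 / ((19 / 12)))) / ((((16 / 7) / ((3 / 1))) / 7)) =906255 / 19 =47697.63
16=16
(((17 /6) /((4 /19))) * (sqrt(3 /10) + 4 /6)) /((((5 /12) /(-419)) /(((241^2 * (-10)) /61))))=7860508297 * sqrt(30) /610 + 15721016594 /183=156487156.92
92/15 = 6.13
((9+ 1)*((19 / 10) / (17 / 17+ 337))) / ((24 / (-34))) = -323 / 4056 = -0.08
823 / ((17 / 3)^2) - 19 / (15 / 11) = 50704 / 4335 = 11.70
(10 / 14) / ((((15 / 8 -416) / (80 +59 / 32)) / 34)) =-222615 / 46382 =-4.80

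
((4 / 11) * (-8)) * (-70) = 203.64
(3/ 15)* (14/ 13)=14/ 65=0.22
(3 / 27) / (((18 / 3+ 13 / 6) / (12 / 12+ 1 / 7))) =16 / 1029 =0.02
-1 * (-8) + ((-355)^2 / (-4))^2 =992643797.06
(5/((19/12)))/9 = 20/57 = 0.35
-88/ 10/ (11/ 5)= -4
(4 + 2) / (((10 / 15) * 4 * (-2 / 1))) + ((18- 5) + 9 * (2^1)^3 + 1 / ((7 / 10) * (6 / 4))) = 14251 / 168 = 84.83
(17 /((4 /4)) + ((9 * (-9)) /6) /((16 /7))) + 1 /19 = 6777 /608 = 11.15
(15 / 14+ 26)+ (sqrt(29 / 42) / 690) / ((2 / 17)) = 17*sqrt(1218) / 57960+ 379 / 14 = 27.08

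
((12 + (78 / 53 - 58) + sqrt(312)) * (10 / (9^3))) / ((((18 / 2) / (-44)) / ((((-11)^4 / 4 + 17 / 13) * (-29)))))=-477804962800 / 1506843 + 404919460 * sqrt(78) / 28431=-191306.54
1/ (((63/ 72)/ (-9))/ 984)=-70848/ 7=-10121.14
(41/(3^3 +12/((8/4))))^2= 1681/1089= 1.54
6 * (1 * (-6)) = -36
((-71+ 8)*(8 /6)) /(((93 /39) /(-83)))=90636 /31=2923.74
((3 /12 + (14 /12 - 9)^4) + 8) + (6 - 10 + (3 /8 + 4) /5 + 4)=4891507 /1296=3774.31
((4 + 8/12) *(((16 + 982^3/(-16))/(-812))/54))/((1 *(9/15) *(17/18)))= 197284565/17748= 11115.88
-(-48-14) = 62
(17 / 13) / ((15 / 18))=102 / 65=1.57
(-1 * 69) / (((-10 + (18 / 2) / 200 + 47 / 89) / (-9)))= -3684600 / 55933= -65.88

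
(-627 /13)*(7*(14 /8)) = -30723 /52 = -590.83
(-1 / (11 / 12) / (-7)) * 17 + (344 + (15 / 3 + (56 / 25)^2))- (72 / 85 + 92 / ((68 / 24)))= 264540149 / 818125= 323.35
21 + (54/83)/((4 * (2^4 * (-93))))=1729047/82336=21.00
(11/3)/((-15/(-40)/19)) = 1672/9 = 185.78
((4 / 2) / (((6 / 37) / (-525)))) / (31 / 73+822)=-472675 / 60037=-7.87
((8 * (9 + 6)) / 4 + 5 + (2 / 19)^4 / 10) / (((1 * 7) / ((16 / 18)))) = 4.44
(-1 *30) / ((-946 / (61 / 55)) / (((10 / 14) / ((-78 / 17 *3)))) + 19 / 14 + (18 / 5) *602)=-2177700 / 1350567523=-0.00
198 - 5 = 193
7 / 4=1.75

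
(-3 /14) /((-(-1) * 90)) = -1 /420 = -0.00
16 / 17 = 0.94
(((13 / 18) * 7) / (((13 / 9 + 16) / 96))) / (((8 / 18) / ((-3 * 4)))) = -117936 / 157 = -751.18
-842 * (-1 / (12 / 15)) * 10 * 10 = 105250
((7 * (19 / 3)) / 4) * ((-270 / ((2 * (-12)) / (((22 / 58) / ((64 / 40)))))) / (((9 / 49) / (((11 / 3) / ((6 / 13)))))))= 256281025 / 200448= 1278.54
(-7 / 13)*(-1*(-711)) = -4977 / 13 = -382.85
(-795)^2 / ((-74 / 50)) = -15800625 / 37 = -427043.92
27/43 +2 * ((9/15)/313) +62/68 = 3531587/2288030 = 1.54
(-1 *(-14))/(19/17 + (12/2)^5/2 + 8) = 238/66251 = 0.00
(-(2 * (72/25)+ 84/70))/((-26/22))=1914/325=5.89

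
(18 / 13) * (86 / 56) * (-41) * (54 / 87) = -142803 / 2639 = -54.11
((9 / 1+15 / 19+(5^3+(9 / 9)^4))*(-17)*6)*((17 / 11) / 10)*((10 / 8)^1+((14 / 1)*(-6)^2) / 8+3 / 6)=-28967337 / 209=-138599.70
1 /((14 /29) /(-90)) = -1305 /7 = -186.43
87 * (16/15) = 464/5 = 92.80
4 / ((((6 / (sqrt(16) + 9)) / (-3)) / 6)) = -156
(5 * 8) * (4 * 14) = 2240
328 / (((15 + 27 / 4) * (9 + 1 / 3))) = 328 / 203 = 1.62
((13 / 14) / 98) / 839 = 0.00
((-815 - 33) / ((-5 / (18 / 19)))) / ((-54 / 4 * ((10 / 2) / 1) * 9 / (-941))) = 248.88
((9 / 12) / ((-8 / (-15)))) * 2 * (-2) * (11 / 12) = -5.16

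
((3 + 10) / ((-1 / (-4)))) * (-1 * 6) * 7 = -2184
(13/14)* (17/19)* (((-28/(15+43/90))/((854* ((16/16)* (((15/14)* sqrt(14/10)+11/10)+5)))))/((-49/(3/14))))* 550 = 4826250/6654306673 - 72393750* sqrt(35)/2841388949371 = 0.00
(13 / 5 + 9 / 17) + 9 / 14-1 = 3299 / 1190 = 2.77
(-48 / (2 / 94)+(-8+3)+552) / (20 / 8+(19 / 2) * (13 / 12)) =-41016 / 307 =-133.60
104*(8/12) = 208/3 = 69.33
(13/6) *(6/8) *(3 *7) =273/8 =34.12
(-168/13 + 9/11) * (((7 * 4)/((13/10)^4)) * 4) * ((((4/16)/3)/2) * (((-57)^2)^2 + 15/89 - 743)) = -75886184182060000/363495847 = -208767678.66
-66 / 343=-0.19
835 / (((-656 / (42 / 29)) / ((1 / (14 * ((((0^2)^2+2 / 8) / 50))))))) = -62625 / 2378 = -26.34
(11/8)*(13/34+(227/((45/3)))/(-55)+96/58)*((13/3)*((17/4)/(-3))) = -18636839/1252800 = -14.88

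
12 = 12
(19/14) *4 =38/7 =5.43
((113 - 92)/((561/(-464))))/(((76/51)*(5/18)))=-43848/1045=-41.96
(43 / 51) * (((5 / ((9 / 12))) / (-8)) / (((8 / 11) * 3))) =-2365 / 7344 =-0.32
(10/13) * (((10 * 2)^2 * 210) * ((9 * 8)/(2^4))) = 290769.23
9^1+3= 12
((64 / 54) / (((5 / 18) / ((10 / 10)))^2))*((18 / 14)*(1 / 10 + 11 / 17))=219456 / 14875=14.75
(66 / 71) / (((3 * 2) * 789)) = 0.00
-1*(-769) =769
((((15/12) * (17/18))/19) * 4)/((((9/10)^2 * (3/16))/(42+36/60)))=965600/13851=69.71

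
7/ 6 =1.17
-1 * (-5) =5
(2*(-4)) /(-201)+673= 135281 /201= 673.04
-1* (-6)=6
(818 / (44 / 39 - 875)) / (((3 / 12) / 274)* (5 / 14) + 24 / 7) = -489504288 / 1793103653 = -0.27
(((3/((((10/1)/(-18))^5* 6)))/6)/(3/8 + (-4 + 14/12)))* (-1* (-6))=708588/184375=3.84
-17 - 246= -263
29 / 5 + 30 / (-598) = 8596 / 1495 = 5.75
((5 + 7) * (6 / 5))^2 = 5184 / 25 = 207.36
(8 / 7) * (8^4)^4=321685687669321.14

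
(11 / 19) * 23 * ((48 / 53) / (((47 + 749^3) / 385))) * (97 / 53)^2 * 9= 98980233660 / 297143832230687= 0.00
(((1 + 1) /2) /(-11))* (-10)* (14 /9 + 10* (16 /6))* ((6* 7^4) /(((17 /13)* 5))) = 31712408 /561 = 56528.36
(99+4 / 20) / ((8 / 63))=3906 / 5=781.20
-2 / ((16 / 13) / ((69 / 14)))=-897 / 112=-8.01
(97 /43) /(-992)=-97 /42656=-0.00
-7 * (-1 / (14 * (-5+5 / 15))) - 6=-171 / 28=-6.11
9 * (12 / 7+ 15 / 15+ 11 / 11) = 234 / 7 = 33.43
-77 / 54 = -1.43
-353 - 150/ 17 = -6151/ 17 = -361.82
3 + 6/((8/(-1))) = 9/4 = 2.25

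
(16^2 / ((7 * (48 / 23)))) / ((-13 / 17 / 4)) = -25024 / 273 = -91.66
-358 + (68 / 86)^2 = -660786 / 1849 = -357.37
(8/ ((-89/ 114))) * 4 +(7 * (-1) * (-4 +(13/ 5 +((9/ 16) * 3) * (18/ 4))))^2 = 4189466441/ 2278400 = 1838.78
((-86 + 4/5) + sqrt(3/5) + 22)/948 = -1/15 + sqrt(15)/4740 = -0.07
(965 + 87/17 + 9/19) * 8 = 2508008/323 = 7764.73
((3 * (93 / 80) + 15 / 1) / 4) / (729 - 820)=-1479 / 29120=-0.05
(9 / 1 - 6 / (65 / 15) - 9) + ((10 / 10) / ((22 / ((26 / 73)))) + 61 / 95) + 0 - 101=-101.73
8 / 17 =0.47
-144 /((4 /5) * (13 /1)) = -180 /13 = -13.85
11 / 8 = 1.38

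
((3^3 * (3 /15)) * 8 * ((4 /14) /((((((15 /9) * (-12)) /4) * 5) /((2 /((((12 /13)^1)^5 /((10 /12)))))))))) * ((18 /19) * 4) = -371293 /79800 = -4.65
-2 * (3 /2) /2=-1.50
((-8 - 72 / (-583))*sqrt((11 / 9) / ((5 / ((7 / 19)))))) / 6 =-2296*sqrt(7315) / 498465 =-0.39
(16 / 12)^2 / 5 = 16 / 45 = 0.36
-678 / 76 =-339 / 38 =-8.92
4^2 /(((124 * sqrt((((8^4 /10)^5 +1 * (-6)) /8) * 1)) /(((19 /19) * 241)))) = 48200 * sqrt(90071992547363045) /558446353793650879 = 0.00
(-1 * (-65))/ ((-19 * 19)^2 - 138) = 65/ 130183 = 0.00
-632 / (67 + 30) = -632 / 97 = -6.52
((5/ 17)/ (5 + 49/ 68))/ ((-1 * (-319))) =20/ 124091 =0.00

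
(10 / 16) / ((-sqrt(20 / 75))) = -5*sqrt(15) / 16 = -1.21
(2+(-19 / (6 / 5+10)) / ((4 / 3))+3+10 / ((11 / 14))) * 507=20556315 / 2464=8342.66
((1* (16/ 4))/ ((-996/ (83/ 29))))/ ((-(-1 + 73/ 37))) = 37/ 3132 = 0.01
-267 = -267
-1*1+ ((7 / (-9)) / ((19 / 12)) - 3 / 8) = -851 / 456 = -1.87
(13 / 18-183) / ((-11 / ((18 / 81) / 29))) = 3281 / 25839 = 0.13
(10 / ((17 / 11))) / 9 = 110 / 153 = 0.72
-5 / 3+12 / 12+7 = 19 / 3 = 6.33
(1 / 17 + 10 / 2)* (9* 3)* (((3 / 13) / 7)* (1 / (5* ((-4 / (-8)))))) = 13932 / 7735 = 1.80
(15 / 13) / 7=15 / 91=0.16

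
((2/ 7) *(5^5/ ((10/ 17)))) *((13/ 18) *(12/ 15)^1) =55250/ 63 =876.98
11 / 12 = 0.92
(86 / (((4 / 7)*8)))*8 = 301 / 2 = 150.50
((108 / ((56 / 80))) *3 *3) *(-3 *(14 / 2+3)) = -291600 / 7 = -41657.14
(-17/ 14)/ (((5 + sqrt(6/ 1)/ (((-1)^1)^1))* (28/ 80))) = -850/ 931 - 170* sqrt(6)/ 931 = -1.36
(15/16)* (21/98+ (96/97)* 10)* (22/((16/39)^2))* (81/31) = 279126033615/86216704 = 3237.49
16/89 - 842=-74922/89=-841.82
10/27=0.37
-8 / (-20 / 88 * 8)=22 / 5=4.40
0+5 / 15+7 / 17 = 0.75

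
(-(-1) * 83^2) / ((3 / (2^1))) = 13778 / 3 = 4592.67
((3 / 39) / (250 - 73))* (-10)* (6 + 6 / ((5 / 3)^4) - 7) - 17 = -4889347 / 287625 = -17.00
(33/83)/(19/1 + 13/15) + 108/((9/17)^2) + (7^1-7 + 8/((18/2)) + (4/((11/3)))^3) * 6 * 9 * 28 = 364666122559/98762862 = 3692.34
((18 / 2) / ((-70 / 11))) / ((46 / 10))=-99 / 322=-0.31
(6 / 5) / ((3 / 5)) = 2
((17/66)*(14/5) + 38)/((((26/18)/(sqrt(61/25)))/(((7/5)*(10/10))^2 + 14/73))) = 6842619*sqrt(61)/593125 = 90.10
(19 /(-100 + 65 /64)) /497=-1216 /3148495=-0.00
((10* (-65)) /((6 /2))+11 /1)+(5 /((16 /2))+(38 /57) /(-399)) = -1963495 /9576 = -205.04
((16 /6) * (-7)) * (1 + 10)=-616 /3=-205.33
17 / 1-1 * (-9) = 26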